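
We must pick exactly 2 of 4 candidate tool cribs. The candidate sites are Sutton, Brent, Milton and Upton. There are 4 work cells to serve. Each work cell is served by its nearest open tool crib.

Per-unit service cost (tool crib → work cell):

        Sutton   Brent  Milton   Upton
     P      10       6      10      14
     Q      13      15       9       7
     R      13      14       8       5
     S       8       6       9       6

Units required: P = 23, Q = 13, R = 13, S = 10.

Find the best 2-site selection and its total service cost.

With exactly 2 open, each work cell uses its cheapest among the chosen.
{Brent, Upton}: P→Brent 6·23=138, Q→Upton 7·13=91, R→Upton 5·13=65, S→Brent 6·10=60. Service cost 354.
{Brent, Milton}: service cost 419
{Sutton, Upton}: service cost 446
Among all 6 size-2 choices, {Brent, Upton} is lowest.

Choose Brent and Upton; total service cost 354.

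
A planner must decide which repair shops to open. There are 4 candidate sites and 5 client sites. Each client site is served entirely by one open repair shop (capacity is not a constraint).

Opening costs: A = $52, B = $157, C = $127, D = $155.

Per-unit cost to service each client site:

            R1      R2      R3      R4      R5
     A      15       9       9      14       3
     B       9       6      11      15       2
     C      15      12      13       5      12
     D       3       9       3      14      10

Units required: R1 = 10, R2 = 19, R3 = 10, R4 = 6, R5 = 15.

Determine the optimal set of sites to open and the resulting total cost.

Open A and D; minimum total cost 567.

For any fixed open set, each client site goes to its cheapest open site; total = fixed + service.
{A, D}: R1→D 3·10=30, R2→A 9·19=171, R3→D 3·10=30, R4→A 14·6=84, R5→A 3·15=45. Service 360; fixed 207; total 567.
{B}: service 434 + fixed 157 = 591
{A}: service 540 + fixed 52 = 592
{A, B, C, D}: service 234 + fixed 491 = 725
No other subset beats 567.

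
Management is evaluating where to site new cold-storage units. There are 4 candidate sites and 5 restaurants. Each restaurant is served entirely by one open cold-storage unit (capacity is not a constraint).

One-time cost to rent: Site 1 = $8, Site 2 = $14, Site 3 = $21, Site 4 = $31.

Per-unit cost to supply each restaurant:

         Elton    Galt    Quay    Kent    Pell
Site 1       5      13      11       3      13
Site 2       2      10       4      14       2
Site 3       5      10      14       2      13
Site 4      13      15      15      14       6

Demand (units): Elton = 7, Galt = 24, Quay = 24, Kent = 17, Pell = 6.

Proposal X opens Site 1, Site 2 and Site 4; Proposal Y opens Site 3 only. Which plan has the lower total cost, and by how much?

Proposal X is cheaper by 278.

Proposal X: {Site 1, Site 2, Site 4}: Elton→Site 2 2·7=14, Galt→Site 2 10·24=240, Quay→Site 2 4·24=96, Kent→Site 1 3·17=51, Pell→Site 2 2·6=12. Service 413; fixed 53; total 466.
Proposal Y: {Site 3}: Elton→Site 3 5·7=35, Galt→Site 3 10·24=240, Quay→Site 3 14·24=336, Kent→Site 3 2·17=34, Pell→Site 3 13·6=78. Service 723; fixed 21; total 744.
Difference: |466 − 744| = 278.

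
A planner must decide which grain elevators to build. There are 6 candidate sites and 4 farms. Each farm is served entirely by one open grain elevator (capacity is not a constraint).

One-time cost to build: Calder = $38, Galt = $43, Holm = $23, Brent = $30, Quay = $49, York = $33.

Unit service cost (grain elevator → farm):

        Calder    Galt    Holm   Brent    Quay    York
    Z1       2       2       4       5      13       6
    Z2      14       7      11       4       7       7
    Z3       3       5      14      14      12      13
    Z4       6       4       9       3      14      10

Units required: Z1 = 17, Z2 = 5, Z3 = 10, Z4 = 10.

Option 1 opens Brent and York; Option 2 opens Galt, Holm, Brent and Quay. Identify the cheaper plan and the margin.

Option 1: {Brent, York}: Z1→Brent 5·17=85, Z2→Brent 4·5=20, Z3→York 13·10=130, Z4→Brent 3·10=30. Service 265; fixed 63; total 328.
Option 2: {Galt, Holm, Brent, Quay}: Z1→Galt 2·17=34, Z2→Brent 4·5=20, Z3→Galt 5·10=50, Z4→Brent 3·10=30. Service 134; fixed 145; total 279.
Difference: |328 − 279| = 49.

Option 2 is cheaper by 49.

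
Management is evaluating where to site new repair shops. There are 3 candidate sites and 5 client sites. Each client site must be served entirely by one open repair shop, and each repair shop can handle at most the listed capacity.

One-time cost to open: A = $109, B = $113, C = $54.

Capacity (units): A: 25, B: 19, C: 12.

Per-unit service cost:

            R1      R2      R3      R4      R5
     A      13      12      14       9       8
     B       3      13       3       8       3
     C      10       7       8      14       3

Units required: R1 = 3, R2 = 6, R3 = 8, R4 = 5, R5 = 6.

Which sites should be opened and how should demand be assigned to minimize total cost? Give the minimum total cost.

Open {B, C}: R1→B 3·3=9, R2→C 7·6=42, R3→B 3·8=24, R4→B 8·5=40, R5→C 3·6=18.
Loads: B carries 16/19, C carries 12/12. Service 133; fixed 167; total 300.
Next best feasible plan costs 321.

Minimum total cost: 300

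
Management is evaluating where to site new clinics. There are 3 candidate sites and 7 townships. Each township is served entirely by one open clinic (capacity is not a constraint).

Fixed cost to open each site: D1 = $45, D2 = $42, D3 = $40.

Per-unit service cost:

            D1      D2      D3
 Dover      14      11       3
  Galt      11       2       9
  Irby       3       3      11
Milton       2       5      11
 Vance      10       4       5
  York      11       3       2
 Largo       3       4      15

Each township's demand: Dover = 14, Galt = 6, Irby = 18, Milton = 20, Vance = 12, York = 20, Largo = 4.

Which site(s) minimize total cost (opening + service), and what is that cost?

Open D1, D2 and D3; minimum total cost 375.

For any fixed open set, each township goes to its cheapest open site; total = fixed + service.
{D1, D2, D3}: Dover→D3 3·14=42, Galt→D2 2·6=12, Irby→D1 3·18=54, Milton→D1 2·20=40, Vance→D2 4·12=48, York→D3 2·20=40, Largo→D1 3·4=12. Service 248; fixed 127; total 375.
{D1, D3}: Dover→D3 3·14=42, Galt→D3 9·6=54, Irby→D1 3·18=54, Milton→D1 2·20=40, Vance→D3 5·12=60, York→D3 2·20=40, Largo→D1 3·4=12. Service 302; fixed 85; total 387.
{D2, D3}: Dover→D3 3·14=42, Galt→D2 2·6=12, Irby→D2 3·18=54, Milton→D2 5·20=100, Vance→D2 4·12=48, York→D3 2·20=40, Largo→D2 4·4=16. Service 312; fixed 82; total 394.
{D3}: service 674 + fixed 40 = 714
(All 7 nonempty subsets were checked; D1, D2 and D3 is lowest.)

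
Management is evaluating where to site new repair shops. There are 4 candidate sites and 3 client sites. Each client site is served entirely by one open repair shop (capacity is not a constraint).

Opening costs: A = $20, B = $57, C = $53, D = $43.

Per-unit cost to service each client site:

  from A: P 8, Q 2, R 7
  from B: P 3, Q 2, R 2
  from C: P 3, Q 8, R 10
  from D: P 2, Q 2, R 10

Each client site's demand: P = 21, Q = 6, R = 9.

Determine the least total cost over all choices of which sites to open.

For any fixed open set, each client site goes to its cheapest open site; total = fixed + service.
{B}: P→B 3·21=63, Q→B 2·6=12, R→B 2·9=18. Service 93; fixed 57; total 150.
{A, B}: P→B 3·21=63, Q→A 2·6=12, R→B 2·9=18. Service 93; fixed 77; total 170.
{B, D}: service 72 + fixed 100 = 172
{A, B, C, D}: P→D 2·21=42, Q→A 2·6=12, R→B 2·9=18. Service 72; fixed 173; total 245.
No other subset beats 150.

Minimum total cost: 150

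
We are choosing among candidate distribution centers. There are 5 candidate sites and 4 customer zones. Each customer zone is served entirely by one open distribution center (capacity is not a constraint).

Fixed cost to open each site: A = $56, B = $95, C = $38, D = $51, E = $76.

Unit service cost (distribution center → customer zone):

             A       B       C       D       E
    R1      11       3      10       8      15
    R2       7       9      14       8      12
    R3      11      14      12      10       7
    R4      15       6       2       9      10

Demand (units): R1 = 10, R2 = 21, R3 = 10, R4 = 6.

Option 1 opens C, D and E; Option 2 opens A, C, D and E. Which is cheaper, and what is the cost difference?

Option 1: {C, D, E}: R1→D 8·10=80, R2→D 8·21=168, R3→E 7·10=70, R4→C 2·6=12. Service 330; fixed 165; total 495.
Option 2: {A, C, D, E}: R1→D 8·10=80, R2→A 7·21=147, R3→E 7·10=70, R4→C 2·6=12. Service 309; fixed 221; total 530.
Difference: |495 − 530| = 35.

Option 1 is cheaper by 35.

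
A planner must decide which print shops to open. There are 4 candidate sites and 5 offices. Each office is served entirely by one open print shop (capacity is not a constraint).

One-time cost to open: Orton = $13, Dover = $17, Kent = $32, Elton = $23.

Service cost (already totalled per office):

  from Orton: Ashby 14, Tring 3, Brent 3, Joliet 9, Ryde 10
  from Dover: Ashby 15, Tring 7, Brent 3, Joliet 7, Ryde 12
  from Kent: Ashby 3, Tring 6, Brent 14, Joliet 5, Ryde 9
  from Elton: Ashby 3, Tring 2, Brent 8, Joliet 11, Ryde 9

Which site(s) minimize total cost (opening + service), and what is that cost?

For any fixed open set, each office goes to its cheapest open site; total = fixed + service.
{Orton}: Ashby→Orton 14, Tring→Orton 3, Brent→Orton 3, Joliet→Orton 9, Ryde→Orton 10. Service 39; fixed 13; total 52.
{Elton}: Ashby→Elton 3, Tring→Elton 2, Brent→Elton 8, Joliet→Elton 11, Ryde→Elton 9. Service 33; fixed 23; total 56.
{Dover}: service 44 + fixed 17 = 61
{Orton, Dover, Kent, Elton}: Ashby→Kent 3, Tring→Elton 2, Brent→Orton 3, Joliet→Kent 5, Ryde→Kent 9. Service 22; fixed 85; total 107.
(All 15 nonempty subsets were checked; Orton only is lowest.)

Open Orton only; minimum total cost 52.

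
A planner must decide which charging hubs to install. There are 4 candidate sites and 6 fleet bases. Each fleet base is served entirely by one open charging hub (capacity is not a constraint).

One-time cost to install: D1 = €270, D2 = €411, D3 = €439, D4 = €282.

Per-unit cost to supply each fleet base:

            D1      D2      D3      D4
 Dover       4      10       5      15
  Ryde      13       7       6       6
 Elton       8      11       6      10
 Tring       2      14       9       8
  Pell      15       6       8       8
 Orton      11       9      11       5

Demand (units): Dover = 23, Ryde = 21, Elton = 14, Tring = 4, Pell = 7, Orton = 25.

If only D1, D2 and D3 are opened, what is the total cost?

Total cost: 1697

Each fleet base is assigned to its cheapest site among the open ones.
{D1, D2, D3}: Dover→D1 4·23=92, Ryde→D3 6·21=126, Elton→D3 6·14=84, Tring→D1 2·4=8, Pell→D2 6·7=42, Orton→D2 9·25=225. Service 577; fixed 1120; total 1697.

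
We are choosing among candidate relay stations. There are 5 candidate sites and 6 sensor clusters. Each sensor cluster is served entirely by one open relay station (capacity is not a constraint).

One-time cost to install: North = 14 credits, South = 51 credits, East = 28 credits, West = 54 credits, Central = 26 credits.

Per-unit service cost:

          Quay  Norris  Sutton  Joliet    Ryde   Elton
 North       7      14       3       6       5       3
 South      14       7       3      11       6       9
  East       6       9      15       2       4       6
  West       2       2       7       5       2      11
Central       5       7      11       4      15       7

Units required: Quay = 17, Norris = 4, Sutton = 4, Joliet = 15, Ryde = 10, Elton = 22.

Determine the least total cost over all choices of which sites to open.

Minimum total cost: 266

For any fixed open set, each sensor cluster goes to its cheapest open site; total = fixed + service.
{North, East, West}: Quay→West 2·17=34, Norris→West 2·4=8, Sutton→North 3·4=12, Joliet→East 2·15=30, Ryde→West 2·10=20, Elton→North 3·22=66. Service 170; fixed 96; total 266.
{North, West}: service 215 + fixed 68 = 283
{North, East, West, Central}: Quay→West 2·17=34, Norris→West 2·4=8, Sutton→North 3·4=12, Joliet→East 2·15=30, Ryde→West 2·10=20, Elton→North 3·22=66. Service 170; fixed 122; total 292.
{North, South, East, West, Central}: service 170 + fixed 173 = 343
No other subset beats 266.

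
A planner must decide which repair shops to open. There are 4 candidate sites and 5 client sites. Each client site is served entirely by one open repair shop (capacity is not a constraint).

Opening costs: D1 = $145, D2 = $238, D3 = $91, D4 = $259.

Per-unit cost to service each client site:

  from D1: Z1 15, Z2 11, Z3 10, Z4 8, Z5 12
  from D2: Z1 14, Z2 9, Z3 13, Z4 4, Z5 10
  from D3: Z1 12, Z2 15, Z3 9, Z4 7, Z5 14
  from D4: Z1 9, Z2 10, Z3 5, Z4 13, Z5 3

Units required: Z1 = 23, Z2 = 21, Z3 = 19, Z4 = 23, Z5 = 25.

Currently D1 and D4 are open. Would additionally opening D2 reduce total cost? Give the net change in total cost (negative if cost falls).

No — net change +125 (cost rises by 125).

Current service cost with {D1, D4}: 771.
Adding D2: each client site re-picks its cheapest; new service cost 658, saving 113.
Extra fixed cost: 238. Net change = 238 − 113 = 125.
(Totals: 1175 → 1300.)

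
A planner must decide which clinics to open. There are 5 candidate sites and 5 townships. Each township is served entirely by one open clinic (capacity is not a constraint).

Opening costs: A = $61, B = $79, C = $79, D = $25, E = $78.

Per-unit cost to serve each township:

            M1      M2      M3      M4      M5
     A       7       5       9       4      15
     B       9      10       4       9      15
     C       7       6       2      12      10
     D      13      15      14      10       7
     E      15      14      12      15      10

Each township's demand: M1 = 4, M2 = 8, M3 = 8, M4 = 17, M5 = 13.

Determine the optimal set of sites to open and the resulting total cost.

For any fixed open set, each township goes to its cheapest open site; total = fixed + service.
{A, D}: M1→A 7·4=28, M2→A 5·8=40, M3→A 9·8=72, M4→A 4·17=68, M5→D 7·13=91. Service 299; fixed 86; total 385.
{A, C, D}: M1→A 7·4=28, M2→A 5·8=40, M3→C 2·8=16, M4→A 4·17=68, M5→D 7·13=91. Service 243; fixed 165; total 408.
{A, C}: M1→A 7·4=28, M2→A 5·8=40, M3→C 2·8=16, M4→A 4·17=68, M5→C 10·13=130. Service 282; fixed 140; total 422.
{A, B, C, D, E}: service 243 + fixed 322 = 565
No other subset beats 385.

Open A and D; minimum total cost 385.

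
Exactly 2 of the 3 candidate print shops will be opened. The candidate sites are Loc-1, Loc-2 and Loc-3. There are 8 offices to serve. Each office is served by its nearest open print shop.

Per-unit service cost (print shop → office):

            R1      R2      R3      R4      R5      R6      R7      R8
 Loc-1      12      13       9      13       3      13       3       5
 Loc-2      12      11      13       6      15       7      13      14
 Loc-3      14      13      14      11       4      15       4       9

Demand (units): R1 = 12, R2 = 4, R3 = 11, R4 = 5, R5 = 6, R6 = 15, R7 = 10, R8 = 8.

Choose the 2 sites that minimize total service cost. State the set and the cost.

Choose Loc-1 and Loc-2; total service cost 510.

With exactly 2 open, each office uses its cheapest among the chosen.
{Loc-1, Loc-2}: R1→Loc-1 12·12=144, R2→Loc-2 11·4=44, R3→Loc-1 9·11=99, R4→Loc-2 6·5=30, R5→Loc-1 3·6=18, R6→Loc-2 7·15=105, R7→Loc-1 3·10=30, R8→Loc-1 5·8=40. Service cost 510.
{Loc-2, Loc-3}: service cost 602
{Loc-1, Loc-3}: service cost 633
Among all 3 size-2 choices, {Loc-1, Loc-2} is lowest.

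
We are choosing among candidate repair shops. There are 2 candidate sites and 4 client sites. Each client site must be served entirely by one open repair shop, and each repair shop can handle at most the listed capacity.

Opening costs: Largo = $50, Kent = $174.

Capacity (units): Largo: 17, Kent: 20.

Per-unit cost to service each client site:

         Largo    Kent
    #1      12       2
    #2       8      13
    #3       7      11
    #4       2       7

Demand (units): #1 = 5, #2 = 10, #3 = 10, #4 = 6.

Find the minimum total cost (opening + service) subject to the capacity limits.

Open {Largo, Kent}: #1→Kent 2·5=10, #2→Largo 8·10=80, #3→Kent 11·10=110, #4→Largo 2·6=12.
Loads: Largo carries 16/17, Kent carries 15/20. Service 212; fixed 224; total 436.
Next best feasible plan costs 446.

Minimum total cost: 436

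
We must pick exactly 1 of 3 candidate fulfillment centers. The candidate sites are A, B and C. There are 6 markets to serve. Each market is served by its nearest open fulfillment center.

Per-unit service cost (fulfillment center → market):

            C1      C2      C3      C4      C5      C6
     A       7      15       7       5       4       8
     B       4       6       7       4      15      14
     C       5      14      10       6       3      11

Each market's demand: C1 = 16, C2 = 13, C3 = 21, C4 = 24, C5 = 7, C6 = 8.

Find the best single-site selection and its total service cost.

Choose B only; total service cost 602.

With exactly 1 open, each market uses its cheapest among the chosen.
{B}: C1→B 4·16=64, C2→B 6·13=78, C3→B 7·21=147, C4→B 4·24=96, C5→B 15·7=105, C6→B 14·8=112. Service cost 602.
{A}: service cost 666
{C}: service cost 725
Among all 3 size-1 choices, {B} is lowest.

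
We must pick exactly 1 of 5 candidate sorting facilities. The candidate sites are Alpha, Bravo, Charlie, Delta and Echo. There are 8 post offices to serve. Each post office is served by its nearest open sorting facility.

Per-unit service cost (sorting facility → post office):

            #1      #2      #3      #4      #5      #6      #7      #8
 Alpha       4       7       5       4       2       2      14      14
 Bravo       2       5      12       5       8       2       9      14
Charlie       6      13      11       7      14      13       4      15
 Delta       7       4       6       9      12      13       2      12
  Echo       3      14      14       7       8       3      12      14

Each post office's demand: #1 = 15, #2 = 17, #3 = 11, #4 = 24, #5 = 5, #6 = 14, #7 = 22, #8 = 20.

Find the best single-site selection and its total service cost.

Choose Bravo only; total service cost 913.

With exactly 1 open, each post office uses its cheapest among the chosen.
{Bravo}: #1→Bravo 2·15=30, #2→Bravo 5·17=85, #3→Bravo 12·11=132, #4→Bravo 5·24=120, #5→Bravo 8·5=40, #6→Bravo 2·14=28, #7→Bravo 9·22=198, #8→Bravo 14·20=280. Service cost 913.
{Alpha}: service cost 956
{Delta}: service cost 981
Among all 5 size-1 choices, {Bravo} is lowest.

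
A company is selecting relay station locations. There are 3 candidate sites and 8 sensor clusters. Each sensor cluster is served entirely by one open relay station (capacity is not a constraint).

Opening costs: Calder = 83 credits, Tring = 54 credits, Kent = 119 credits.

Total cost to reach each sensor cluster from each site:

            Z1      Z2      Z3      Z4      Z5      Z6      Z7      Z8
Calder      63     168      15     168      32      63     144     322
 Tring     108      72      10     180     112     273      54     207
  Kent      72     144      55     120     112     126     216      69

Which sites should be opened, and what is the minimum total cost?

Open Calder, Tring and Kent; minimum total cost 739.

For any fixed open set, each sensor cluster goes to its cheapest open site; total = fixed + service.
{Calder, Tring, Kent}: Z1→Calder 63, Z2→Tring 72, Z3→Tring 10, Z4→Kent 120, Z5→Calder 32, Z6→Calder 63, Z7→Tring 54, Z8→Kent 69. Service 483; fixed 256; total 739.
{Calder, Tring}: service 669 + fixed 137 = 806
{Tring, Kent}: Z1→Kent 72, Z2→Tring 72, Z3→Tring 10, Z4→Kent 120, Z5→Tring 112, Z6→Kent 126, Z7→Tring 54, Z8→Kent 69. Service 635; fixed 173; total 808.
{Tring}: service 1016 + fixed 54 = 1070
(All 7 nonempty subsets were checked; Calder, Tring and Kent is lowest.)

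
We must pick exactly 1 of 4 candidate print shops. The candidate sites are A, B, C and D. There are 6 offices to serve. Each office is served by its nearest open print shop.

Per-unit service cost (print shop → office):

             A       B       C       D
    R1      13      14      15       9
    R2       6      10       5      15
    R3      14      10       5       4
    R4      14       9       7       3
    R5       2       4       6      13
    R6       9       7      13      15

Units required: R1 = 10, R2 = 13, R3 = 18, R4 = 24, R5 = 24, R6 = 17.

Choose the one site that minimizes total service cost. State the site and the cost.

Choose C only; total service cost 838.

With exactly 1 open, each office uses its cheapest among the chosen.
{C}: R1→C 15·10=150, R2→C 5·13=65, R3→C 5·18=90, R4→C 7·24=168, R5→C 6·24=144, R6→C 13·17=221. Service cost 838.
{B}: service cost 881
{D}: service cost 996
Among all 4 size-1 choices, {C} is lowest.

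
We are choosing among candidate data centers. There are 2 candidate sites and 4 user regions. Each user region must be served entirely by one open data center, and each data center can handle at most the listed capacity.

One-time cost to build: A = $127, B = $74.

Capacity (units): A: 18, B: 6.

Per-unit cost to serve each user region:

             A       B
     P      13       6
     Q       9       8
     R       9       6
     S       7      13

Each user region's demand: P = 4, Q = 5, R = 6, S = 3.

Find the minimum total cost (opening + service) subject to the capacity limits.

Minimum total cost: 299

Open {A}: P→A 13·4=52, Q→A 9·5=45, R→A 9·6=54, S→A 7·3=21.
Loads: A carries 18/18. Service 172; fixed 127; total 299.
Next best feasible plan costs 345.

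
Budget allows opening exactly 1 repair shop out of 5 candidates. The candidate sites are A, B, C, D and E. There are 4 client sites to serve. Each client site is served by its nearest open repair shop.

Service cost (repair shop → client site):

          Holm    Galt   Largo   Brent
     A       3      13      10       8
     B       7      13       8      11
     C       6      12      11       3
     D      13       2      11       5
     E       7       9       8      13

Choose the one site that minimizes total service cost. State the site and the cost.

With exactly 1 open, each client site uses its cheapest among the chosen.
{D}: Holm→D 13, Galt→D 2, Largo→D 11, Brent→D 5. Service cost 31.
{C}: service cost 32
{A}: service cost 34
Among all 5 size-1 choices, {D} is lowest.

Choose D only; total service cost 31.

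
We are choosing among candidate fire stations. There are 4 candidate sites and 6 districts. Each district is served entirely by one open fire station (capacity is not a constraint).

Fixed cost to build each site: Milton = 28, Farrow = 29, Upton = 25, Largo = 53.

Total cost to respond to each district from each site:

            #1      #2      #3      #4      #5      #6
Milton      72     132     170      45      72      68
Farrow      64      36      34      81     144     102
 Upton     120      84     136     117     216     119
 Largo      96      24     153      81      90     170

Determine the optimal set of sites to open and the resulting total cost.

For any fixed open set, each district goes to its cheapest open site; total = fixed + service.
{Milton, Farrow}: #1→Farrow 64, #2→Farrow 36, #3→Farrow 34, #4→Milton 45, #5→Milton 72, #6→Milton 68. Service 319; fixed 57; total 376.
{Milton, Farrow, Upton}: service 319 + fixed 82 = 401
{Milton, Farrow, Largo}: service 307 + fixed 110 = 417
{Milton, Farrow, Upton, Largo}: #1→Farrow 64, #2→Largo 24, #3→Farrow 34, #4→Milton 45, #5→Milton 72, #6→Milton 68. Service 307; fixed 135; total 442.
(All 15 nonempty subsets were checked; Milton and Farrow is lowest.)

Open Milton and Farrow; minimum total cost 376.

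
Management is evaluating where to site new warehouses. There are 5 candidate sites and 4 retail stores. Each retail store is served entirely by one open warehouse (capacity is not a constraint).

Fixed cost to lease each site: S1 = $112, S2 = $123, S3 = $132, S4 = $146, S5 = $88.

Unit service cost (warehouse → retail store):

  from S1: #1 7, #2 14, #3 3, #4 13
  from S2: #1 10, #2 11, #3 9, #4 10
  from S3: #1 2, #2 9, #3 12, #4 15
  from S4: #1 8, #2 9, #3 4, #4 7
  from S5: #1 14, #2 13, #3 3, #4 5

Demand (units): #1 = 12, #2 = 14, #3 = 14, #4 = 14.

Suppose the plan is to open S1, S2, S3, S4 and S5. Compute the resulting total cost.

Each retail store is assigned to its cheapest site among the open ones.
{S1, S2, S3, S4, S5}: #1→S3 2·12=24, #2→S3 9·14=126, #3→S1 3·14=42, #4→S5 5·14=70. Service 262; fixed 601; total 863.

Total cost: 863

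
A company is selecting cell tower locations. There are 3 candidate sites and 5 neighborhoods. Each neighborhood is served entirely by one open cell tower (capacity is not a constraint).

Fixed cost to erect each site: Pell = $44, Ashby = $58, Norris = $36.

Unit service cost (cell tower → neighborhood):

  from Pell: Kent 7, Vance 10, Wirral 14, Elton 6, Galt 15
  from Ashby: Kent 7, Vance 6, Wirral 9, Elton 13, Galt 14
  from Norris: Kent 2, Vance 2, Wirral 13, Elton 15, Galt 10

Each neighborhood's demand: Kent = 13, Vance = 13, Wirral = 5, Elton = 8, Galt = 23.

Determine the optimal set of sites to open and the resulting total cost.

Open Pell and Norris; minimum total cost 475.

For any fixed open set, each neighborhood goes to its cheapest open site; total = fixed + service.
{Pell, Norris}: Kent→Norris 2·13=26, Vance→Norris 2·13=26, Wirral→Norris 13·5=65, Elton→Pell 6·8=48, Galt→Norris 10·23=230. Service 395; fixed 80; total 475.
{Norris}: service 467 + fixed 36 = 503
{Pell, Ashby, Norris}: Kent→Norris 2·13=26, Vance→Norris 2·13=26, Wirral→Ashby 9·5=45, Elton→Pell 6·8=48, Galt→Norris 10·23=230. Service 375; fixed 138; total 513.
(All 7 nonempty subsets were checked; Pell and Norris is lowest.)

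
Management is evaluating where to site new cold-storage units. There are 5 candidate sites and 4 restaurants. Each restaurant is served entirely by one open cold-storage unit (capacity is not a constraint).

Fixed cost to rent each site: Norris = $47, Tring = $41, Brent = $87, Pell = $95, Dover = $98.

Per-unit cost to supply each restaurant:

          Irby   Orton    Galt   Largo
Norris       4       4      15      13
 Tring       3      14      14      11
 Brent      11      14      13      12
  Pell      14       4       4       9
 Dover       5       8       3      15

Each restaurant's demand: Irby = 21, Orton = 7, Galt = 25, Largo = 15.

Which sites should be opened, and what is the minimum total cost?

Open Tring and Pell; minimum total cost 462.

For any fixed open set, each restaurant goes to its cheapest open site; total = fixed + service.
{Tring, Pell}: Irby→Tring 3·21=63, Orton→Pell 4·7=28, Galt→Pell 4·25=100, Largo→Pell 9·15=135. Service 326; fixed 136; total 462.
{Norris, Pell}: Irby→Norris 4·21=84, Orton→Norris 4·7=28, Galt→Pell 4·25=100, Largo→Pell 9·15=135. Service 347; fixed 142; total 489.
{Tring, Dover}: Irby→Tring 3·21=63, Orton→Dover 8·7=56, Galt→Dover 3·25=75, Largo→Tring 11·15=165. Service 359; fixed 139; total 498.
{Norris, Tring, Brent, Pell, Dover}: service 301 + fixed 368 = 669
No other subset beats 462.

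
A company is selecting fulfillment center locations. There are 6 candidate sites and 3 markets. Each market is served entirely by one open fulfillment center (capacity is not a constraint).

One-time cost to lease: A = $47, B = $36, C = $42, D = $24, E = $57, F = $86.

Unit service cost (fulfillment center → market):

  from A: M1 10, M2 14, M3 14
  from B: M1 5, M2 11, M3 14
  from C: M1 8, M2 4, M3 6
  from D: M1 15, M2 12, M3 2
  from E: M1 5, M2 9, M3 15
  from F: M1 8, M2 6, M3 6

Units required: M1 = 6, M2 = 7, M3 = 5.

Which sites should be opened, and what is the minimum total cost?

Open C only; minimum total cost 148.

For any fixed open set, each market goes to its cheapest open site; total = fixed + service.
{C}: M1→C 8·6=48, M2→C 4·7=28, M3→C 6·5=30. Service 106; fixed 42; total 148.
{C, D}: M1→C 8·6=48, M2→C 4·7=28, M3→D 2·5=10. Service 86; fixed 66; total 152.
{B, C}: M1→B 5·6=30, M2→C 4·7=28, M3→C 6·5=30. Service 88; fixed 78; total 166.
{A, B, C, D, E, F}: M1→B 5·6=30, M2→C 4·7=28, M3→D 2·5=10. Service 68; fixed 292; total 360.
No other subset beats 148.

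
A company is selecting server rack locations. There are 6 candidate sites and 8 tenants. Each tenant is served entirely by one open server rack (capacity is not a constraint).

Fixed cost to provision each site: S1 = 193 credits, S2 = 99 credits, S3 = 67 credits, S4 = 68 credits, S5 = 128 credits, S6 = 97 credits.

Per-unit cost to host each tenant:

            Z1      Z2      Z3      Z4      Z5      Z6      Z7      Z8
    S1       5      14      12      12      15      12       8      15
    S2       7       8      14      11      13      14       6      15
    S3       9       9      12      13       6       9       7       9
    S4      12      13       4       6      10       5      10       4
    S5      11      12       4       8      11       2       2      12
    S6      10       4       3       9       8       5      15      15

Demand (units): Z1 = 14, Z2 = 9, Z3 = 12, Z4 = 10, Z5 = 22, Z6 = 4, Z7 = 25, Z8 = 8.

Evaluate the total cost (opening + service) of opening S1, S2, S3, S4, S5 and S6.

Total cost: 1076

Each tenant is assigned to its cheapest site among the open ones.
{S1, S2, S3, S4, S5, S6}: Z1→S1 5·14=70, Z2→S6 4·9=36, Z3→S6 3·12=36, Z4→S4 6·10=60, Z5→S3 6·22=132, Z6→S5 2·4=8, Z7→S5 2·25=50, Z8→S4 4·8=32. Service 424; fixed 652; total 1076.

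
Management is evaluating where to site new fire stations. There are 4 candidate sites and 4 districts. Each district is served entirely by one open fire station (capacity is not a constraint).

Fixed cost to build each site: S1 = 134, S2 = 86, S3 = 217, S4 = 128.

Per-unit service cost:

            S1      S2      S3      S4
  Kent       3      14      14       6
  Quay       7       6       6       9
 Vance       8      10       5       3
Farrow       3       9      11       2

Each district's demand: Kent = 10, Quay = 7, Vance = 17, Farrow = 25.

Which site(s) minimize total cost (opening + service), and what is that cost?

For any fixed open set, each district goes to its cheapest open site; total = fixed + service.
{S4}: Kent→S4 6·10=60, Quay→S4 9·7=63, Vance→S4 3·17=51, Farrow→S4 2·25=50. Service 224; fixed 128; total 352.
{S2, S4}: service 203 + fixed 214 = 417
{S1}: Kent→S1 3·10=30, Quay→S1 7·7=49, Vance→S1 8·17=136, Farrow→S1 3·25=75. Service 290; fixed 134; total 424.
{S1, S2, S3, S4}: Kent→S1 3·10=30, Quay→S2 6·7=42, Vance→S4 3·17=51, Farrow→S4 2·25=50. Service 173; fixed 565; total 738.
(All 15 nonempty subsets were checked; S4 only is lowest.)

Open S4 only; minimum total cost 352.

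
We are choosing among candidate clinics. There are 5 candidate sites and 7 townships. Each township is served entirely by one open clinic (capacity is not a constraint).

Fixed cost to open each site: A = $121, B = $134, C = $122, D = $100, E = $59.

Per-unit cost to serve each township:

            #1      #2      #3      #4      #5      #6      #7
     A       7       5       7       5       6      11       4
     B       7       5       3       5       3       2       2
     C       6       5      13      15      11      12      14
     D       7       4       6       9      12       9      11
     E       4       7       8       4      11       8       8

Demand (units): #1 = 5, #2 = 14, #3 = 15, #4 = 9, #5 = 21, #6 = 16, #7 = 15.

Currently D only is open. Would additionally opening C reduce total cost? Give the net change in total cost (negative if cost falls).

Current service cost with {D}: 823.
Adding C: each township re-picks its cheapest; new service cost 797, saving 26.
Extra fixed cost: 122. Net change = 122 − 26 = 96.
(Totals: 923 → 1019.)

No — net change +96 (cost rises by 96).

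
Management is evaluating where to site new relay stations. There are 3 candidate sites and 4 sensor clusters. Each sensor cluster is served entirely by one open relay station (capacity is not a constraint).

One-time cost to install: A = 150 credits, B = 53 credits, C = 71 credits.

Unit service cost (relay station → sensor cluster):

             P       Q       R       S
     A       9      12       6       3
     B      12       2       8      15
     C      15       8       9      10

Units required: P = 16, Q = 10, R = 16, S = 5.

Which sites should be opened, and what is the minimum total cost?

Open B only; minimum total cost 468.

For any fixed open set, each sensor cluster goes to its cheapest open site; total = fixed + service.
{B}: P→B 12·16=192, Q→B 2·10=20, R→B 8·16=128, S→B 15·5=75. Service 415; fixed 53; total 468.
{A, B}: P→A 9·16=144, Q→B 2·10=20, R→A 6·16=96, S→A 3·5=15. Service 275; fixed 203; total 478.
{B, C}: service 390 + fixed 124 = 514
{A, B, C}: service 275 + fixed 274 = 549
(All 7 nonempty subsets were checked; B only is lowest.)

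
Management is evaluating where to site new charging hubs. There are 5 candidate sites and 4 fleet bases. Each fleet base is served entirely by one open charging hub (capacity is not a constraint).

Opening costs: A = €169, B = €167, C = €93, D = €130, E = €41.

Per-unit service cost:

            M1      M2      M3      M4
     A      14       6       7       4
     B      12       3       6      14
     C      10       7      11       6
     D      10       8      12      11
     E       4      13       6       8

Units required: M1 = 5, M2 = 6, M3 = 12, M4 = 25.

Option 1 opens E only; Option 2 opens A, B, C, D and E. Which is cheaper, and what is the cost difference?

Option 1 is cheaper by 399.

Option 1: {E}: M1→E 4·5=20, M2→E 13·6=78, M3→E 6·12=72, M4→E 8·25=200. Service 370; fixed 41; total 411.
Option 2: {A, B, C, D, E}: M1→E 4·5=20, M2→B 3·6=18, M3→B 6·12=72, M4→A 4·25=100. Service 210; fixed 600; total 810.
Difference: |411 − 810| = 399.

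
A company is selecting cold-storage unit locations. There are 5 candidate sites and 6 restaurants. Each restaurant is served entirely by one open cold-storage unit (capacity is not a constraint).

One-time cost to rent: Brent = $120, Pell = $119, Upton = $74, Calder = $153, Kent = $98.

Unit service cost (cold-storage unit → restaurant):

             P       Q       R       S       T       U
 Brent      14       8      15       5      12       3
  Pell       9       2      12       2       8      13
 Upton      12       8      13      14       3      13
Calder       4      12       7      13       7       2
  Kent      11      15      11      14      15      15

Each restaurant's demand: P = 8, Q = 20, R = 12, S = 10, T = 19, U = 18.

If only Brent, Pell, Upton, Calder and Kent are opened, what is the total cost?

Each restaurant is assigned to its cheapest site among the open ones.
{Brent, Pell, Upton, Calder, Kent}: P→Calder 4·8=32, Q→Pell 2·20=40, R→Calder 7·12=84, S→Pell 2·10=20, T→Upton 3·19=57, U→Calder 2·18=36. Service 269; fixed 564; total 833.

Total cost: 833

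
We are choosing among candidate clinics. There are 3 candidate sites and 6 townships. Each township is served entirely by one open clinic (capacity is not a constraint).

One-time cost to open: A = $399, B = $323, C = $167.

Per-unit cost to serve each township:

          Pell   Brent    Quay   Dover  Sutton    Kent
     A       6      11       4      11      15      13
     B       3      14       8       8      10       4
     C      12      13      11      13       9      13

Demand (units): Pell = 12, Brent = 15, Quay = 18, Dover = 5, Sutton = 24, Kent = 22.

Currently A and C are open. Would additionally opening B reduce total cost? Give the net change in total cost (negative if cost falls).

Current service cost with {A, C}: 866.
Adding B: each township re-picks its cheapest; new service cost 617, saving 249.
Extra fixed cost: 323. Net change = 323 − 249 = 74.
(Totals: 1432 → 1506.)

No — net change +74 (cost rises by 74).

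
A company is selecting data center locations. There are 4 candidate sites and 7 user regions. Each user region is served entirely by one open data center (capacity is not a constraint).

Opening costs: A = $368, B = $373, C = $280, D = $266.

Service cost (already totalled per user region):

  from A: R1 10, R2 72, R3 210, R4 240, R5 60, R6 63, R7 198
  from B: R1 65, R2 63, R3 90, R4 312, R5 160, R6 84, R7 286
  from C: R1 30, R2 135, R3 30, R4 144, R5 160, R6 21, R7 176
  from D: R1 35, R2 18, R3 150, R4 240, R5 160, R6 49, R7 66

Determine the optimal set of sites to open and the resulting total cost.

Open C only; minimum total cost 976.

For any fixed open set, each user region goes to its cheapest open site; total = fixed + service.
{C}: R1→C 30, R2→C 135, R3→C 30, R4→C 144, R5→C 160, R6→C 21, R7→C 176. Service 696; fixed 280; total 976.
{D}: R1→D 35, R2→D 18, R3→D 150, R4→D 240, R5→D 160, R6→D 49, R7→D 66. Service 718; fixed 266; total 984.
{C, D}: R1→C 30, R2→D 18, R3→C 30, R4→C 144, R5→C 160, R6→C 21, R7→D 66. Service 469; fixed 546; total 1015.
{A, B, C, D}: service 349 + fixed 1287 = 1636
No other subset beats 976.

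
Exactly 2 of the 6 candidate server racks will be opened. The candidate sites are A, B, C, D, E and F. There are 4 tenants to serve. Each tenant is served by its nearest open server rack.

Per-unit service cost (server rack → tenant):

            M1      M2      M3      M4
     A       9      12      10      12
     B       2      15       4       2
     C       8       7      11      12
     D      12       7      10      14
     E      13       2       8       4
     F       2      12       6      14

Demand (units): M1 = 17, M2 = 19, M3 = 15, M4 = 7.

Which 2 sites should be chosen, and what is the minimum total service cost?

Choose B and E; total service cost 146.

With exactly 2 open, each tenant uses its cheapest among the chosen.
{B, E}: M1→B 2·17=34, M2→E 2·19=38, M3→B 4·15=60, M4→B 2·7=14. Service cost 146.
{E, F}: service cost 190
{B, C}: service cost 241
Among all 15 size-2 choices, {B, E} is lowest.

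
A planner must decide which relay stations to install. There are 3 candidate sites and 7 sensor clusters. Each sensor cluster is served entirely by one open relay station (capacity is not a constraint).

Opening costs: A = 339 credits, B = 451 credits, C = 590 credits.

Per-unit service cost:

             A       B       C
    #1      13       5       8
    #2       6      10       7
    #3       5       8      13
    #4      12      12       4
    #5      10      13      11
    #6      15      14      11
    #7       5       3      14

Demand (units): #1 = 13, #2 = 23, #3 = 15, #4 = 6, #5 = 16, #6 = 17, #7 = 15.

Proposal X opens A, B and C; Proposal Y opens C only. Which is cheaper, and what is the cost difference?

Proposal Y is cheaper by 427.

Proposal X: {A, B, C}: #1→B 5·13=65, #2→A 6·23=138, #3→A 5·15=75, #4→C 4·6=24, #5→A 10·16=160, #6→C 11·17=187, #7→B 3·15=45. Service 694; fixed 1380; total 2074.
Proposal Y: {C}: #1→C 8·13=104, #2→C 7·23=161, #3→C 13·15=195, #4→C 4·6=24, #5→C 11·16=176, #6→C 11·17=187, #7→C 14·15=210. Service 1057; fixed 590; total 1647.
Difference: |2074 − 1647| = 427.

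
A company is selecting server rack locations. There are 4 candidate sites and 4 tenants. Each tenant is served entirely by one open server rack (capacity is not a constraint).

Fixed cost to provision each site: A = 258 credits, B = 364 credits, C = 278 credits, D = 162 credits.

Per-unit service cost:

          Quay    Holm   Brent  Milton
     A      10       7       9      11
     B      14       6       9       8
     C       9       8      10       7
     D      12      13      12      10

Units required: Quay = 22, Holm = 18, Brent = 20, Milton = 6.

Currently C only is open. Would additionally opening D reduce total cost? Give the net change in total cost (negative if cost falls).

No — net change +162 (cost rises by 162).

Current service cost with {C}: 584.
Adding D: each tenant re-picks its cheapest; new service cost 584, saving 0.
Extra fixed cost: 162. Net change = 162 − 0 = 162.
(Totals: 862 → 1024.)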